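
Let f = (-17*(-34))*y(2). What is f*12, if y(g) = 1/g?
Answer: 3468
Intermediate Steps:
f = 289 (f = -17*(-34)/2 = 578*(½) = 289)
f*12 = 289*12 = 3468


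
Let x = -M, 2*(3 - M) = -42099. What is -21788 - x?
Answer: -1471/2 ≈ -735.50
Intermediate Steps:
M = 42105/2 (M = 3 - 1/2*(-42099) = 3 + 42099/2 = 42105/2 ≈ 21053.)
x = -42105/2 (x = -1*42105/2 = -42105/2 ≈ -21053.)
-21788 - x = -21788 - 1*(-42105/2) = -21788 + 42105/2 = -1471/2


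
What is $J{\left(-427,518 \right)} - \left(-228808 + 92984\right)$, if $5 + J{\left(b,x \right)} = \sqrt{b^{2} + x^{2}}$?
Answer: $135819 + 7 \sqrt{9197} \approx 1.3649 \cdot 10^{5}$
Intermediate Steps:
$J{\left(b,x \right)} = -5 + \sqrt{b^{2} + x^{2}}$
$J{\left(-427,518 \right)} - \left(-228808 + 92984\right) = \left(-5 + \sqrt{\left(-427\right)^{2} + 518^{2}}\right) - \left(-228808 + 92984\right) = \left(-5 + \sqrt{182329 + 268324}\right) - -135824 = \left(-5 + \sqrt{450653}\right) + 135824 = \left(-5 + 7 \sqrt{9197}\right) + 135824 = 135819 + 7 \sqrt{9197}$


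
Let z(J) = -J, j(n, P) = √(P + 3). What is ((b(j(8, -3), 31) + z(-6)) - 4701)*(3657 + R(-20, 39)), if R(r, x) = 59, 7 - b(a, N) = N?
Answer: -17535804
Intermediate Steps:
j(n, P) = √(3 + P)
b(a, N) = 7 - N
((b(j(8, -3), 31) + z(-6)) - 4701)*(3657 + R(-20, 39)) = (((7 - 1*31) - 1*(-6)) - 4701)*(3657 + 59) = (((7 - 31) + 6) - 4701)*3716 = ((-24 + 6) - 4701)*3716 = (-18 - 4701)*3716 = -4719*3716 = -17535804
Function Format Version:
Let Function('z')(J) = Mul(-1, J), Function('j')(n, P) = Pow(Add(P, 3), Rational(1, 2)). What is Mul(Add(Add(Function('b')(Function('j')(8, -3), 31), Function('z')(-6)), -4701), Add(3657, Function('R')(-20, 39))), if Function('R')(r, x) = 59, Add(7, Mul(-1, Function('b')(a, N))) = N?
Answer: -17535804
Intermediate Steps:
Function('j')(n, P) = Pow(Add(3, P), Rational(1, 2))
Function('b')(a, N) = Add(7, Mul(-1, N))
Mul(Add(Add(Function('b')(Function('j')(8, -3), 31), Function('z')(-6)), -4701), Add(3657, Function('R')(-20, 39))) = Mul(Add(Add(Add(7, Mul(-1, 31)), Mul(-1, -6)), -4701), Add(3657, 59)) = Mul(Add(Add(Add(7, -31), 6), -4701), 3716) = Mul(Add(Add(-24, 6), -4701), 3716) = Mul(Add(-18, -4701), 3716) = Mul(-4719, 3716) = -17535804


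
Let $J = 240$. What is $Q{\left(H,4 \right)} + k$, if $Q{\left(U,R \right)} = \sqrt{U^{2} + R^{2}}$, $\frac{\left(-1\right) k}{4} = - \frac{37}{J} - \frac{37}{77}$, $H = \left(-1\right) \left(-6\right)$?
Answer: $\frac{11729}{4620} + 2 \sqrt{13} \approx 9.7498$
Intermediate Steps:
$H = 6$
$k = \frac{11729}{4620}$ ($k = - 4 \left(- \frac{37}{240} - \frac{37}{77}\right) = \left(-4\right) \left(- \frac{11729}{18480}\right) = \frac{11729}{4620} \approx 2.5387$)
$Q{\left(U,R \right)} = \sqrt{R^{2} + U^{2}}$
$Q{\left(H,4 \right)} + k = \sqrt{4^{2} + 6^{2}} + \frac{11729}{4620} = \sqrt{16 + 36} + \frac{11729}{4620} = \sqrt{52} + \frac{11729}{4620} = 2 \sqrt{13} + \frac{11729}{4620} = \frac{11729}{4620} + 2 \sqrt{13}$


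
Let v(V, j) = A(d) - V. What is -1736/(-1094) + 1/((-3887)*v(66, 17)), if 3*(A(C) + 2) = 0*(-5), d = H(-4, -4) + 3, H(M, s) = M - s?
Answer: 229426835/144580852 ≈ 1.5868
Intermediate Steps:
d = 3 (d = (-4 - 1*(-4)) + 3 = (-4 + 4) + 3 = 0 + 3 = 3)
A(C) = -2 (A(C) = -2 + (0*(-5))/3 = -2 + (⅓)*0 = -2 + 0 = -2)
v(V, j) = -2 - V
-1736/(-1094) + 1/((-3887)*v(66, 17)) = -1736/(-1094) + 1/((-3887)*(-2 - 1*66)) = -1736*(-1/1094) - 1/(3887*(-2 - 66)) = 868/547 - 1/3887/(-68) = 868/547 - 1/3887*(-1/68) = 868/547 + 1/264316 = 229426835/144580852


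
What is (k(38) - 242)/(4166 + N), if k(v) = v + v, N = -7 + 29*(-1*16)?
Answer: -166/3695 ≈ -0.044926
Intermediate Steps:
N = -471 (N = -7 + 29*(-16) = -7 - 464 = -471)
k(v) = 2*v
(k(38) - 242)/(4166 + N) = (2*38 - 242)/(4166 - 471) = (76 - 242)/3695 = -166*1/3695 = -166/3695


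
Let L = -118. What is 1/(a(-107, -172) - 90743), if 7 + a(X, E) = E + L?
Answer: -1/91040 ≈ -1.0984e-5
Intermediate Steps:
a(X, E) = -125 + E (a(X, E) = -7 + (E - 118) = -7 + (-118 + E) = -125 + E)
1/(a(-107, -172) - 90743) = 1/((-125 - 172) - 90743) = 1/(-297 - 90743) = 1/(-91040) = -1/91040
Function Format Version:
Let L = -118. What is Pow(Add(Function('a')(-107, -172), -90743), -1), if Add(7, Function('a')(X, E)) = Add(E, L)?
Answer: Rational(-1, 91040) ≈ -1.0984e-5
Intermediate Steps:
Function('a')(X, E) = Add(-125, E) (Function('a')(X, E) = Add(-7, Add(E, -118)) = Add(-7, Add(-118, E)) = Add(-125, E))
Pow(Add(Function('a')(-107, -172), -90743), -1) = Pow(Add(Add(-125, -172), -90743), -1) = Pow(Add(-297, -90743), -1) = Pow(-91040, -1) = Rational(-1, 91040)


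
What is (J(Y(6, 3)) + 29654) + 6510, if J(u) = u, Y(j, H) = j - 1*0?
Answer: 36170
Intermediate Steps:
Y(j, H) = j (Y(j, H) = j + 0 = j)
(J(Y(6, 3)) + 29654) + 6510 = (6 + 29654) + 6510 = 29660 + 6510 = 36170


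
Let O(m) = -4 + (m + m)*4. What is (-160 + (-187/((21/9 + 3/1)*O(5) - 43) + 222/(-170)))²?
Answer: 4238797439556/160402225 ≈ 26426.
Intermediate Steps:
O(m) = -4 + 8*m (O(m) = -4 + (2*m)*4 = -4 + 8*m)
(-160 + (-187/((21/9 + 3/1)*O(5) - 43) + 222/(-170)))² = (-160 + (-187/((21/9 + 3/1)*(-4 + 8*5) - 43) + 222/(-170)))² = (-160 + (-187/((21*(⅑) + 3*1)*(-4 + 40) - 43) + 222*(-1/170)))² = (-160 + (-187/((7/3 + 3)*36 - 43) - 111/85))² = (-160 + (-187/((16/3)*36 - 43) - 111/85))² = (-160 + (-187/(192 - 43) - 111/85))² = (-160 + (-187/149 - 111/85))² = (-160 - 32434/12665)² = (-2058834/12665)² = 4238797439556/160402225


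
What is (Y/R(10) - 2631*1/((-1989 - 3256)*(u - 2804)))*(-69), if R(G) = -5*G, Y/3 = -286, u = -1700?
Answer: -139854818601/118117400 ≈ -1184.0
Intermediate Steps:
Y = -858 (Y = 3*(-286) = -858)
(Y/R(10) - 2631*1/((-1989 - 3256)*(u - 2804)))*(-69) = (-858/((-5*10)) - 2631*1/((-1989 - 3256)*(-1700 - 2804)))*(-69) = (-858/(-50) - 2631/((-4504*(-5245))))*(-69) = (-858*(-1/50) - 2631/23623480)*(-69) = (429/25 - 2631*1/23623480)*(-69) = (429/25 - 2631/23623480)*(-69) = (2026881429/118117400)*(-69) = -139854818601/118117400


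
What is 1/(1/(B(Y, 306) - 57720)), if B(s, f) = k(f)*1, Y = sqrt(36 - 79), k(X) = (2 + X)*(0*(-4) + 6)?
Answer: -55872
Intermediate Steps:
k(X) = 12 + 6*X (k(X) = (2 + X)*(0 + 6) = (2 + X)*6 = 12 + 6*X)
Y = I*sqrt(43) (Y = sqrt(-43) = I*sqrt(43) ≈ 6.5574*I)
B(s, f) = 12 + 6*f (B(s, f) = (12 + 6*f)*1 = 12 + 6*f)
1/(1/(B(Y, 306) - 57720)) = 1/(1/((12 + 6*306) - 57720)) = 1/(1/((12 + 1836) - 57720)) = 1/(1/(1848 - 57720)) = 1/(1/(-55872)) = 1/(-1/55872) = -55872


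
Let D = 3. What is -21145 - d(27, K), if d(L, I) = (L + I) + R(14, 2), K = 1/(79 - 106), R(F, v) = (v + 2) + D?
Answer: -571832/27 ≈ -21179.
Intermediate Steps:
R(F, v) = 5 + v (R(F, v) = (v + 2) + 3 = (2 + v) + 3 = 5 + v)
K = -1/27 (K = 1/(-27) = -1/27 ≈ -0.037037)
d(L, I) = 7 + I + L (d(L, I) = (L + I) + (5 + 2) = (I + L) + 7 = 7 + I + L)
-21145 - d(27, K) = -21145 - (7 - 1/27 + 27) = -21145 - 1*917/27 = -21145 - 917/27 = -571832/27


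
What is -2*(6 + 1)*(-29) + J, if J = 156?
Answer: 562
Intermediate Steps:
-2*(6 + 1)*(-29) + J = -2*(6 + 1)*(-29) + 156 = -2*7*(-29) + 156 = -14*(-29) + 156 = 406 + 156 = 562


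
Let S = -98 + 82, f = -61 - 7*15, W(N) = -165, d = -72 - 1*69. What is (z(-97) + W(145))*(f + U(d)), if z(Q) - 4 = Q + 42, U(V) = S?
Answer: 39312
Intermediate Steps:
d = -141 (d = -72 - 69 = -141)
f = -166 (f = -61 - 105 = -166)
S = -16
U(V) = -16
z(Q) = 46 + Q (z(Q) = 4 + (Q + 42) = 4 + (42 + Q) = 46 + Q)
(z(-97) + W(145))*(f + U(d)) = ((46 - 97) - 165)*(-166 - 16) = (-51 - 165)*(-182) = -216*(-182) = 39312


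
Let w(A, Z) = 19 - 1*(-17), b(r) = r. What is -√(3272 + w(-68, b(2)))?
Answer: -2*√827 ≈ -57.515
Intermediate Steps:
w(A, Z) = 36 (w(A, Z) = 19 + 17 = 36)
-√(3272 + w(-68, b(2))) = -√(3272 + 36) = -√3308 = -2*√827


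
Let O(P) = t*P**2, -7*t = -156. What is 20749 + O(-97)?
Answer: 1613047/7 ≈ 2.3044e+5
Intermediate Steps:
t = 156/7 (t = -1/7*(-156) = 156/7 ≈ 22.286)
O(P) = 156*P**2/7
20749 + O(-97) = 20749 + (156/7)*(-97)**2 = 20749 + (156/7)*9409 = 20749 + 1467804/7 = 1613047/7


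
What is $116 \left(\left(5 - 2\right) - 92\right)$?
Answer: $-10324$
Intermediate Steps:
$116 \left(\left(5 - 2\right) - 92\right) = 116 \left(3 - 92\right) = 116 \left(-89\right) = -10324$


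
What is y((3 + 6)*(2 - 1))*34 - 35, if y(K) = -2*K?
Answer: -647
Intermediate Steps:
y((3 + 6)*(2 - 1))*34 - 35 = -2*(3 + 6)*(2 - 1)*34 - 35 = -18*34 - 35 = -612 - 35 = -647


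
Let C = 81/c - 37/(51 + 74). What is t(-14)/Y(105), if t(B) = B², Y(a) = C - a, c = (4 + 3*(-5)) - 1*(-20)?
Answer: -24500/12037 ≈ -2.0354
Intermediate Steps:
c = 9 (c = (4 - 15) + 20 = -11 + 20 = 9)
C = 1088/125 (C = 81/9 - 37/(51 + 74) = 81*(⅑) - 37/125 = 9 - 37*1/125 = 9 - 37/125 = 1088/125 ≈ 8.7040)
Y(a) = 1088/125 - a
t(-14)/Y(105) = (-14)²/(1088/125 - 1*105) = 196/(1088/125 - 105) = 196/(-12037/125) = 196*(-125/12037) = -24500/12037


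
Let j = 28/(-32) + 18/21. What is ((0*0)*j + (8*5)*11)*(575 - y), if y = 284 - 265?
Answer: 244640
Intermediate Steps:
y = 19
j = -1/56 (j = 28*(-1/32) + 18*(1/21) = -7/8 + 6/7 = -1/56 ≈ -0.017857)
((0*0)*j + (8*5)*11)*(575 - y) = ((0*0)*(-1/56) + (8*5)*11)*(575 - 1*19) = (0*(-1/56) + 40*11)*(575 - 19) = (0 + 440)*556 = 440*556 = 244640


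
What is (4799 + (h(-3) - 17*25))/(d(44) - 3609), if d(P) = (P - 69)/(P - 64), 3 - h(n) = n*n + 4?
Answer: -17456/14431 ≈ -1.2096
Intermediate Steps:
h(n) = -1 - n**2 (h(n) = 3 - (n*n + 4) = 3 - (n**2 + 4) = 3 - (4 + n**2) = 3 + (-4 - n**2) = -1 - n**2)
d(P) = (-69 + P)/(-64 + P)
(4799 + (h(-3) - 17*25))/(d(44) - 3609) = (4799 + ((-1 - 1*(-3)**2) - 17*25))/((-69 + 44)/(-64 + 44) - 3609) = (4799 + ((-1 - 1*9) - 425))/(-25/(-20) - 3609) = (4799 + ((-1 - 9) - 425))/(-1/20*(-25) - 3609) = (4799 + (-10 - 425))/(5/4 - 3609) = (4799 - 435)/(-14431/4) = 4364*(-4/14431) = -17456/14431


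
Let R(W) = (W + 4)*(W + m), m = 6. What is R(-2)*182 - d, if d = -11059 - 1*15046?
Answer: 27561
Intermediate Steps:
R(W) = (4 + W)*(6 + W) (R(W) = (W + 4)*(W + 6) = (4 + W)*(6 + W))
d = -26105 (d = -11059 - 15046 = -26105)
R(-2)*182 - d = (24 + (-2)**2 + 10*(-2))*182 - 1*(-26105) = (24 + 4 - 20)*182 + 26105 = 8*182 + 26105 = 1456 + 26105 = 27561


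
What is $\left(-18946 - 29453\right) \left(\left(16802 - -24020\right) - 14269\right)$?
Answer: $-1285138647$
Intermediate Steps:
$\left(-18946 - 29453\right) \left(\left(16802 - -24020\right) - 14269\right) = - 48399 \left(\left(16802 + 24020\right) - 14269\right) = - 48399 \left(40822 - 14269\right) = \left(-48399\right) 26553 = -1285138647$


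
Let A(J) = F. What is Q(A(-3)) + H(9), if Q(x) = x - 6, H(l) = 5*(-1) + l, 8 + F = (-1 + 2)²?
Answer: -9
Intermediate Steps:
F = -7 (F = -8 + (-1 + 2)² = -8 + 1² = -8 + 1 = -7)
A(J) = -7
H(l) = -5 + l
Q(x) = -6 + x
Q(A(-3)) + H(9) = (-6 - 7) + (-5 + 9) = -13 + 4 = -9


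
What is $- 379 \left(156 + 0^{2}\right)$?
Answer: $-59124$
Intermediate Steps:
$- 379 \left(156 + 0^{2}\right) = - 379 \left(156 + 0\right) = \left(-379\right) 156 = -59124$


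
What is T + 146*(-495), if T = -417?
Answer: -72687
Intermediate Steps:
T + 146*(-495) = -417 + 146*(-495) = -417 - 72270 = -72687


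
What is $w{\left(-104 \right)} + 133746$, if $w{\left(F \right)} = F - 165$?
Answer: $133477$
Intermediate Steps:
$w{\left(F \right)} = -165 + F$
$w{\left(-104 \right)} + 133746 = \left(-165 - 104\right) + 133746 = -269 + 133746 = 133477$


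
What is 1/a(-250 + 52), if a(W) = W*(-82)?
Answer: 1/16236 ≈ 6.1592e-5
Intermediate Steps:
a(W) = -82*W
1/a(-250 + 52) = 1/(-82*(-250 + 52)) = 1/(-82*(-198)) = 1/16236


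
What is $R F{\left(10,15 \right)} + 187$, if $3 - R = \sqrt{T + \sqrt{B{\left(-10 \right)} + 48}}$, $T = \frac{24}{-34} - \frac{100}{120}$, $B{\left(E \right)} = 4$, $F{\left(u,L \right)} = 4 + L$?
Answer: $244 - \frac{19 \sqrt{-16014 + 20808 \sqrt{13}}}{102} \approx 198.75$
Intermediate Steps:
$T = - \frac{157}{102}$ ($T = 24 \left(- \frac{1}{34}\right) - \frac{5}{6} = - \frac{12}{17} - \frac{5}{6} = - \frac{157}{102} \approx -1.5392$)
$R = 3 - \sqrt{- \frac{157}{102} + 2 \sqrt{13}}$ ($R = 3 - \sqrt{- \frac{157}{102} + \sqrt{4 + 48}} = 3 - \sqrt{- \frac{157}{102} + \sqrt{52}} = 3 - \sqrt{- \frac{157}{102} + 2 \sqrt{13}} \approx 0.61843$)
$R F{\left(10,15 \right)} + 187 = \left(3 - \frac{\sqrt{-16014 + 20808 \sqrt{13}}}{102}\right) \left(4 + 15\right) + 187 = \left(3 - \frac{\sqrt{-16014 + 20808 \sqrt{13}}}{102}\right) 19 + 187 = \left(57 - \frac{19 \sqrt{-16014 + 20808 \sqrt{13}}}{102}\right) + 187 = 244 - \frac{19 \sqrt{-16014 + 20808 \sqrt{13}}}{102}$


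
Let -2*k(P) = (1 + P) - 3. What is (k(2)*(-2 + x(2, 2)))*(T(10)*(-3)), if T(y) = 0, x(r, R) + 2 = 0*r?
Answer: 0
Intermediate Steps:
k(P) = 1 - P/2 (k(P) = -((1 + P) - 3)/2 = -(-2 + P)/2 = 1 - P/2)
x(r, R) = -2 (x(r, R) = -2 + 0*r = -2 + 0 = -2)
(k(2)*(-2 + x(2, 2)))*(T(10)*(-3)) = ((1 - ½*2)*(-2 - 2))*(0*(-3)) = ((1 - 1)*(-4))*0 = (0*(-4))*0 = 0*0 = 0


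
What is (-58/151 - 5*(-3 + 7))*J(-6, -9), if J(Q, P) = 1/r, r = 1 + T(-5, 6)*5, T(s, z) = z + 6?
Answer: -3078/9211 ≈ -0.33417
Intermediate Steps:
T(s, z) = 6 + z
r = 61 (r = 1 + (6 + 6)*5 = 1 + 12*5 = 1 + 60 = 61)
J(Q, P) = 1/61
(-58/151 - 5*(-3 + 7))*J(-6, -9) = (-58/151 - 5*(-3 + 7))*(1/61) = (-58*1/151 - 5*4)*(1/61) = (-58/151 - 20)*(1/61) = -3078/151*1/61 = -3078/9211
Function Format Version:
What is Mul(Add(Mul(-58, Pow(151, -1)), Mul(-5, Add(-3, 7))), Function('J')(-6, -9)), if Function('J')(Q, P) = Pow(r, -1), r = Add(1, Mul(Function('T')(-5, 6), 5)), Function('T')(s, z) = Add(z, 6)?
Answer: Rational(-3078, 9211) ≈ -0.33417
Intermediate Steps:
Function('T')(s, z) = Add(6, z)
r = 61 (r = Add(1, Mul(Add(6, 6), 5)) = Add(1, Mul(12, 5)) = Add(1, 60) = 61)
Function('J')(Q, P) = Rational(1, 61) (Function('J')(Q, P) = Pow(61, -1) = Rational(1, 61))
Mul(Add(Mul(-58, Pow(151, -1)), Mul(-5, Add(-3, 7))), Function('J')(-6, -9)) = Mul(Add(Mul(-58, Pow(151, -1)), Mul(-5, Add(-3, 7))), Rational(1, 61)) = Mul(Add(Mul(-58, Rational(1, 151)), Mul(-5, 4)), Rational(1, 61)) = Mul(Add(Rational(-58, 151), -20), Rational(1, 61)) = Mul(Rational(-3078, 151), Rational(1, 61)) = Rational(-3078, 9211)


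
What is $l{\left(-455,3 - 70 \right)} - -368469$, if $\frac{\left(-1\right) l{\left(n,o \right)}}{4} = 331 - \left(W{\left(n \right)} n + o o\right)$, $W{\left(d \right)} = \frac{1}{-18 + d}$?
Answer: $\frac{182154593}{473} \approx 3.8511 \cdot 10^{5}$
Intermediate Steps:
$l{\left(n,o \right)} = -1324 + 4 o^{2} + \frac{4 n}{-18 + n}$ ($l{\left(n,o \right)} = - 4 \left(331 - \left(\frac{n}{-18 + n} + o o\right)\right) = - 4 \left(331 - \left(\frac{n}{-18 + n} + o^{2}\right)\right) = - 4 \left(331 - \left(o^{2} + \frac{n}{-18 + n}\right)\right) = - 4 \left(331 - o^{2} - \frac{n}{-18 + n}\right) = -1324 + 4 o^{2} + \frac{4 n}{-18 + n}$)
$l{\left(-455,3 - 70 \right)} - -368469 = \frac{4 \left(-455 + \left(-331 + \left(3 - 70\right)^{2}\right) \left(-18 - 455\right)\right)}{-18 - 455} - -368469 = \frac{4 \left(-455 + \left(-331 + \left(3 - 70\right)^{2}\right) \left(-473\right)\right)}{-473} + 368469 = 4 \left(- \frac{1}{473}\right) \left(-455 + \left(-331 + \left(-67\right)^{2}\right) \left(-473\right)\right) + 368469 = 4 \left(- \frac{1}{473}\right) \left(-455 + \left(-331 + 4489\right) \left(-473\right)\right) + 368469 = 4 \left(- \frac{1}{473}\right) \left(-455 + 4158 \left(-473\right)\right) + 368469 = 4 \left(- \frac{1}{473}\right) \left(-455 - 1966734\right) + 368469 = 4 \left(- \frac{1}{473}\right) \left(-1967189\right) + 368469 = \frac{7868756}{473} + 368469 = \frac{182154593}{473}$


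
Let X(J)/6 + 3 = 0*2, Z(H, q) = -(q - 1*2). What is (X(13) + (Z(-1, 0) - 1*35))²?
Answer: 2601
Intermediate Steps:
Z(H, q) = 2 - q (Z(H, q) = -(q - 2) = -(-2 + q) = 2 - q)
X(J) = -18 (X(J) = -18 + 6*(0*2) = -18 + 6*0 = -18 + 0 = -18)
(X(13) + (Z(-1, 0) - 1*35))² = (-18 + ((2 - 1*0) - 1*35))² = (-18 + ((2 + 0) - 35))² = (-18 + (2 - 35))² = (-18 - 33)² = (-51)² = 2601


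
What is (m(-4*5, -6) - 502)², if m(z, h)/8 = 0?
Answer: 252004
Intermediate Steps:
m(z, h) = 0 (m(z, h) = 8*0 = 0)
(m(-4*5, -6) - 502)² = (0 - 502)² = (-502)² = 252004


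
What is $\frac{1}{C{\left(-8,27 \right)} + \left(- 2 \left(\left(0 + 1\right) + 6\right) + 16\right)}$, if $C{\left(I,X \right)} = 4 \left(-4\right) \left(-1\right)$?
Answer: $\frac{1}{18} \approx 0.055556$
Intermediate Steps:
$C{\left(I,X \right)} = 16$ ($C{\left(I,X \right)} = \left(-16\right) \left(-1\right) = 16$)
$\frac{1}{C{\left(-8,27 \right)} + \left(- 2 \left(\left(0 + 1\right) + 6\right) + 16\right)} = \frac{1}{16 + \left(- 2 \left(\left(0 + 1\right) + 6\right) + 16\right)} = \frac{1}{16 + \left(- 2 \left(1 + 6\right) + 16\right)} = \frac{1}{16 + \left(\left(-2\right) 7 + 16\right)} = \frac{1}{16 + \left(-14 + 16\right)} = \frac{1}{16 + 2} = \frac{1}{18}$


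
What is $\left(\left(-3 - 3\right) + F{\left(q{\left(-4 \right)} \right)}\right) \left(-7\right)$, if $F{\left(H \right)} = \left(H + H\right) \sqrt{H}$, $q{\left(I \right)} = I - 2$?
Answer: $42 + 84 i \sqrt{6} \approx 42.0 + 205.76 i$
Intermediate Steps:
$q{\left(I \right)} = -2 + I$
$F{\left(H \right)} = 2 H^{\frac{3}{2}}$ ($F{\left(H \right)} = 2 H \sqrt{H} = 2 H^{\frac{3}{2}}$)
$\left(\left(-3 - 3\right) + F{\left(q{\left(-4 \right)} \right)}\right) \left(-7\right) = \left(\left(-3 - 3\right) + 2 \left(-2 - 4\right)^{\frac{3}{2}}\right) \left(-7\right) = \left(-6 + 2 \left(-6\right)^{\frac{3}{2}}\right) \left(-7\right) = \left(-6 + 2 \left(- 6 i \sqrt{6}\right)\right) \left(-7\right) = \left(-6 - 12 i \sqrt{6}\right) \left(-7\right) = 42 + 84 i \sqrt{6}$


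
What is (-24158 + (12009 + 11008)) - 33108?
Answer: -34249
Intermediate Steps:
(-24158 + (12009 + 11008)) - 33108 = (-24158 + 23017) - 33108 = -1141 - 33108 = -34249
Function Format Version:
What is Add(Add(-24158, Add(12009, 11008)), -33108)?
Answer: -34249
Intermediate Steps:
Add(Add(-24158, Add(12009, 11008)), -33108) = Add(Add(-24158, 23017), -33108) = Add(-1141, -33108) = -34249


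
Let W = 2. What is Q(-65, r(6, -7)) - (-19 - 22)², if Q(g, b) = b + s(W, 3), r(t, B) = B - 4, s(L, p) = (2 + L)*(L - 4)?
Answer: -1700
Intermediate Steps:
s(L, p) = (-4 + L)*(2 + L) (s(L, p) = (2 + L)*(-4 + L) = (-4 + L)*(2 + L))
r(t, B) = -4 + B
Q(g, b) = -8 + b (Q(g, b) = b + (-8 + 2² - 2*2) = b + (-8 + 4 - 4) = b - 8 = -8 + b)
Q(-65, r(6, -7)) - (-19 - 22)² = (-8 + (-4 - 7)) - (-19 - 22)² = (-8 - 11) - 1*(-41)² = -19 - 1*1681 = -19 - 1681 = -1700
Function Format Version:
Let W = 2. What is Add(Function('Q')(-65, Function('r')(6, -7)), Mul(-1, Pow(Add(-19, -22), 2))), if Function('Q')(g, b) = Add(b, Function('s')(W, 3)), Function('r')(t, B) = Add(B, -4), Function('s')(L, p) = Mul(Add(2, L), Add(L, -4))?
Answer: -1700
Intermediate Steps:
Function('s')(L, p) = Mul(Add(-4, L), Add(2, L)) (Function('s')(L, p) = Mul(Add(2, L), Add(-4, L)) = Mul(Add(-4, L), Add(2, L)))
Function('r')(t, B) = Add(-4, B)
Function('Q')(g, b) = Add(-8, b) (Function('Q')(g, b) = Add(b, Add(-8, Pow(2, 2), Mul(-2, 2))) = Add(b, Add(-8, 4, -4)) = Add(b, -8) = Add(-8, b))
Add(Function('Q')(-65, Function('r')(6, -7)), Mul(-1, Pow(Add(-19, -22), 2))) = Add(Add(-8, Add(-4, -7)), Mul(-1, Pow(Add(-19, -22), 2))) = Add(Add(-8, -11), Mul(-1, Pow(-41, 2))) = Add(-19, Mul(-1, 1681)) = Add(-19, -1681) = -1700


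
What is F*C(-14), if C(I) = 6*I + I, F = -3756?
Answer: 368088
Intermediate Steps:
C(I) = 7*I
F*C(-14) = -26292*(-14) = -3756*(-98) = 368088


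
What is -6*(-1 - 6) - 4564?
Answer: -4522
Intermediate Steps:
-6*(-1 - 6) - 4564 = -6*(-7) - 4564 = 42 - 4564 = -4522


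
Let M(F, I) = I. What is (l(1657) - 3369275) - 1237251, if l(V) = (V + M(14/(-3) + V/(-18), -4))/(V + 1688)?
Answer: -5136275939/1115 ≈ -4.6065e+6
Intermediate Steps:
l(V) = (-4 + V)/(1688 + V) (l(V) = (V - 4)/(V + 1688) = (-4 + V)/(1688 + V))
(l(1657) - 3369275) - 1237251 = ((-4 + 1657)/(1688 + 1657) - 3369275) - 1237251 = (1653/3345 - 3369275) - 1237251 = ((1/3345)*1653 - 3369275) - 1237251 = (551/1115 - 3369275) - 1237251 = -3756741074/1115 - 1237251 = -5136275939/1115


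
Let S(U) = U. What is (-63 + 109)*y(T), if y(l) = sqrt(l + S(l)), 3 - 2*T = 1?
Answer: 46*sqrt(2) ≈ 65.054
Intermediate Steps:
T = 1 (T = 3/2 - 1/2*1 = 3/2 - 1/2 = 1)
y(l) = sqrt(2)*sqrt(l) (y(l) = sqrt(l + l) = sqrt(2*l) = sqrt(2)*sqrt(l))
(-63 + 109)*y(T) = (-63 + 109)*(sqrt(2)*sqrt(1)) = 46*(sqrt(2)*1) = 46*sqrt(2)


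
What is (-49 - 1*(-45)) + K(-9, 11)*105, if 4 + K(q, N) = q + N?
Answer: -214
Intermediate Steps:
K(q, N) = -4 + N + q (K(q, N) = -4 + (q + N) = -4 + (N + q) = -4 + N + q)
(-49 - 1*(-45)) + K(-9, 11)*105 = (-49 - 1*(-45)) + (-4 + 11 - 9)*105 = (-49 + 45) - 2*105 = -4 - 210 = -214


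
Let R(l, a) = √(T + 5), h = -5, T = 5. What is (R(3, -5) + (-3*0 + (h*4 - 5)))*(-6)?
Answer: 150 - 6*√10 ≈ 131.03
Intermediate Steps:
R(l, a) = √10 (R(l, a) = √(5 + 5) = √10)
(R(3, -5) + (-3*0 + (h*4 - 5)))*(-6) = (√10 + (-3*0 + (-5*4 - 5)))*(-6) = (√10 + (0 + (-20 - 5)))*(-6) = (√10 + (0 - 25))*(-6) = (√10 - 25)*(-6) = (-25 + √10)*(-6) = 150 - 6*√10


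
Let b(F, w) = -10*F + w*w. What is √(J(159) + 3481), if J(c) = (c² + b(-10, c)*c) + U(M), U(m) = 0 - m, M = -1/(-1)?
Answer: 2*√1016085 ≈ 2016.0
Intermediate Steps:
M = 1 (M = -1*(-1) = 1)
U(m) = -m
b(F, w) = w² - 10*F (b(F, w) = -10*F + w² = w² - 10*F)
J(c) = -1 + c² + c*(100 + c²) (J(c) = (c² + (c² - 10*(-10))*c) - 1*1 = (c² + (c² + 100)*c) - 1 = (c² + (100 + c²)*c) - 1 = (c² + c*(100 + c²)) - 1 = -1 + c² + c*(100 + c²))
√(J(159) + 3481) = √((-1 + 159² + 159*(100 + 159²)) + 3481) = √((-1 + 25281 + 159*(100 + 25281)) + 3481) = √((-1 + 25281 + 159*25381) + 3481) = √((-1 + 25281 + 4035579) + 3481) = √(4060859 + 3481) = √4064340 = 2*√1016085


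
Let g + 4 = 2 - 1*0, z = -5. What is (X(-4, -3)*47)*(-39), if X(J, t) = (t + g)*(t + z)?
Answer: -73320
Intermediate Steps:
g = -2 (g = -4 + (2 - 1*0) = -4 + (2 + 0) = -4 + 2 = -2)
X(J, t) = (-5 + t)*(-2 + t) (X(J, t) = (t - 2)*(t - 5) = (-2 + t)*(-5 + t) = (-5 + t)*(-2 + t))
(X(-4, -3)*47)*(-39) = ((10 + (-3)**2 - 7*(-3))*47)*(-39) = ((10 + 9 + 21)*47)*(-39) = (40*47)*(-39) = 1880*(-39) = -73320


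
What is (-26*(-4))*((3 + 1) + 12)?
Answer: 1664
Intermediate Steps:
(-26*(-4))*((3 + 1) + 12) = (-26*(-4))*(4 + 12) = 104*16 = 1664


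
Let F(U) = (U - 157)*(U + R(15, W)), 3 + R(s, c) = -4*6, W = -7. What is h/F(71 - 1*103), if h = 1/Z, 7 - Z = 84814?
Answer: -1/945682857 ≈ -1.0574e-9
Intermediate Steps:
Z = -84807 (Z = 7 - 1*84814 = 7 - 84814 = -84807)
R(s, c) = -27 (R(s, c) = -3 - 4*6 = -3 - 24 = -27)
h = -1/84807 (h = 1/(-84807) = -1/84807 ≈ -1.1791e-5)
F(U) = (-157 + U)*(-27 + U) (F(U) = (U - 157)*(U - 27) = (-157 + U)*(-27 + U))
h/F(71 - 1*103) = -1/(84807*(4239 + (71 - 1*103)**2 - 184*(71 - 1*103))) = -1/(84807*(4239 + (71 - 103)**2 - 184*(71 - 103))) = -1/(84807*(4239 + (-32)**2 - 184*(-32))) = -1/(84807*(4239 + 1024 + 5888)) = -1/84807/11151 = -1/84807*1/11151 = -1/945682857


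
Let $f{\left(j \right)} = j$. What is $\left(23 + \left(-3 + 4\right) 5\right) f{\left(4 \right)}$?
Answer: $112$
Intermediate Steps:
$\left(23 + \left(-3 + 4\right) 5\right) f{\left(4 \right)} = \left(23 + \left(-3 + 4\right) 5\right) 4 = \left(23 + 1 \cdot 5\right) 4 = \left(23 + 5\right) 4 = 28 \cdot 4 = 112$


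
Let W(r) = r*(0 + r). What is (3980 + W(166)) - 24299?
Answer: 7237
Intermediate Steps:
W(r) = r² (W(r) = r*r = r²)
(3980 + W(166)) - 24299 = (3980 + 166²) - 24299 = (3980 + 27556) - 24299 = 31536 - 24299 = 7237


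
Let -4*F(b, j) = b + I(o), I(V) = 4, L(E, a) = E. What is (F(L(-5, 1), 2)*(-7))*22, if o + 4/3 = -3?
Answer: -77/2 ≈ -38.500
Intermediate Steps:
o = -13/3 (o = -4/3 - 3 = -13/3 ≈ -4.3333)
F(b, j) = -1 - b/4 (F(b, j) = -(b + 4)/4 = -(4 + b)/4 = -1 - b/4)
(F(L(-5, 1), 2)*(-7))*22 = ((-1 - ¼*(-5))*(-7))*22 = ((-1 + 5/4)*(-7))*22 = ((¼)*(-7))*22 = -7/4*22 = -77/2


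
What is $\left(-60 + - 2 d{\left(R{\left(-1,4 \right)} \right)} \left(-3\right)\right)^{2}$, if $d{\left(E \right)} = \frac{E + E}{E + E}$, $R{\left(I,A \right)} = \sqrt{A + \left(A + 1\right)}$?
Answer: $2916$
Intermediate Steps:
$R{\left(I,A \right)} = \sqrt{1 + 2 A}$ ($R{\left(I,A \right)} = \sqrt{A + \left(1 + A\right)} = \sqrt{1 + 2 A}$)
$d{\left(E \right)} = 1$ ($d{\left(E \right)} = \frac{2 E}{2 E} = 2 E \frac{1}{2 E} = 1$)
$\left(-60 + - 2 d{\left(R{\left(-1,4 \right)} \right)} \left(-3\right)\right)^{2} = \left(-60 + \left(-2\right) 1 \left(-3\right)\right)^{2} = \left(-60 - -6\right)^{2} = \left(-60 + 6\right)^{2} = \left(-54\right)^{2} = 2916$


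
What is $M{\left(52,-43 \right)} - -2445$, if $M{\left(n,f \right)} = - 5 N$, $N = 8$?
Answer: $2405$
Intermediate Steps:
$M{\left(n,f \right)} = -40$ ($M{\left(n,f \right)} = \left(-5\right) 8 = -40$)
$M{\left(52,-43 \right)} - -2445 = -40 - -2445 = -40 + 2445 = 2405$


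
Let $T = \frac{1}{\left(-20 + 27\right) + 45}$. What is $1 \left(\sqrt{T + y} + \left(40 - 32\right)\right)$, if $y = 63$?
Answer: $8 + \frac{\sqrt{42601}}{26} \approx 15.938$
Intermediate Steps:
$T = \frac{1}{52}$ ($T = \frac{1}{7 + 45} = \frac{1}{52} \approx 0.019231$)
$1 \left(\sqrt{T + y} + \left(40 - 32\right)\right) = 1 \left(\sqrt{\frac{1}{52} + 63} + \left(40 - 32\right)\right) = 1 \left(\sqrt{\frac{3277}{52}} + 8\right) = 1 \left(\frac{\sqrt{42601}}{26} + 8\right) = 1 \left(8 + \frac{\sqrt{42601}}{26}\right) = 8 + \frac{\sqrt{42601}}{26}$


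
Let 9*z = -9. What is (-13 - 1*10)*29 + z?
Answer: -668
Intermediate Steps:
z = -1 (z = (⅑)*(-9) = -1)
(-13 - 1*10)*29 + z = (-13 - 1*10)*29 - 1 = (-13 - 10)*29 - 1 = -23*29 - 1 = -667 - 1 = -668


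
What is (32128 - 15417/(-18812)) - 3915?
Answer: 530758373/18812 ≈ 28214.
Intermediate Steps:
(32128 - 15417/(-18812)) - 3915 = (32128 - 15417*(-1/18812)) - 3915 = (32128 + 15417/18812) - 3915 = 604407353/18812 - 3915 = 530758373/18812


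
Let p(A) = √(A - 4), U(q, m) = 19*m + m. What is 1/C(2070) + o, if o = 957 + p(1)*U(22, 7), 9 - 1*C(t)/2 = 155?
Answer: 279443/292 + 140*I*√3 ≈ 957.0 + 242.49*I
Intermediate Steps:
U(q, m) = 20*m
p(A) = √(-4 + A)
C(t) = -292 (C(t) = 18 - 2*155 = 18 - 310 = -292)
o = 957 + 140*I*√3 (o = 957 + √(-4 + 1)*(20*7) = 957 + √(-3)*140 = 957 + (I*√3)*140 = 957 + 140*I*√3 ≈ 957.0 + 242.49*I)
1/C(2070) + o = 1/(-292) + (957 + 140*I*√3) = -1/292 + (957 + 140*I*√3) = 279443/292 + 140*I*√3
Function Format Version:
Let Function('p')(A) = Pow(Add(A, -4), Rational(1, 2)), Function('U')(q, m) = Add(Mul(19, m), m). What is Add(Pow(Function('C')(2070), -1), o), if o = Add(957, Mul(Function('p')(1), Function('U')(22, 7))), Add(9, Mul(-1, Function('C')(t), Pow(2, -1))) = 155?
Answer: Add(Rational(279443, 292), Mul(140, I, Pow(3, Rational(1, 2)))) ≈ Add(957.00, Mul(242.49, I))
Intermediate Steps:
Function('U')(q, m) = Mul(20, m)
Function('p')(A) = Pow(Add(-4, A), Rational(1, 2))
Function('C')(t) = -292 (Function('C')(t) = Add(18, Mul(-2, 155)) = Add(18, -310) = -292)
o = Add(957, Mul(140, I, Pow(3, Rational(1, 2)))) (o = Add(957, Mul(Pow(Add(-4, 1), Rational(1, 2)), Mul(20, 7))) = Add(957, Mul(Pow(-3, Rational(1, 2)), 140)) = Add(957, Mul(Mul(I, Pow(3, Rational(1, 2))), 140)) = Add(957, Mul(140, I, Pow(3, Rational(1, 2)))) ≈ Add(957.00, Mul(242.49, I)))
Add(Pow(Function('C')(2070), -1), o) = Add(Pow(-292, -1), Add(957, Mul(140, I, Pow(3, Rational(1, 2))))) = Add(Rational(-1, 292), Add(957, Mul(140, I, Pow(3, Rational(1, 2))))) = Add(Rational(279443, 292), Mul(140, I, Pow(3, Rational(1, 2))))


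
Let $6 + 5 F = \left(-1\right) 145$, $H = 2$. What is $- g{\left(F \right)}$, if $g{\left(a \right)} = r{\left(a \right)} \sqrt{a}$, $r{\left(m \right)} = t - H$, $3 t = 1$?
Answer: $\frac{i \sqrt{755}}{3} \approx 9.1591 i$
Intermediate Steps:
$F = - \frac{151}{5}$ ($F = - \frac{6}{5} + \frac{\left(-1\right) 145}{5} = - \frac{6}{5} + \frac{1}{5} \left(-145\right) = - \frac{6}{5} - 29 = - \frac{151}{5} \approx -30.2$)
$t = \frac{1}{3}$ ($t = \frac{1}{3} \cdot 1 = \frac{1}{3} \approx 0.33333$)
$r{\left(m \right)} = - \frac{5}{3}$ ($r{\left(m \right)} = \frac{1}{3} - 2 = - \frac{5}{3}$)
$g{\left(a \right)} = - \frac{5 \sqrt{a}}{3}$
$- g{\left(F \right)} = - \frac{\left(-5\right) \sqrt{- \frac{151}{5}}}{3} = - \frac{\left(-5\right) \frac{i \sqrt{755}}{5}}{3} = - \frac{\left(-1\right) i \sqrt{755}}{3} = \frac{i \sqrt{755}}{3}$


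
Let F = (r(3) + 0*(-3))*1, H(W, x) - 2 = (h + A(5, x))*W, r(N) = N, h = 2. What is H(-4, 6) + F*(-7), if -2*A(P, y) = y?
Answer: -15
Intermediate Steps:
A(P, y) = -y/2
H(W, x) = 2 + W*(2 - x/2) (H(W, x) = 2 + (2 - x/2)*W = 2 + W*(2 - x/2))
F = 3 (F = (3 + 0*(-3))*1 = (3 + 0)*1 = 3*1 = 3)
H(-4, 6) + F*(-7) = (2 + 2*(-4) - ½*(-4)*6) + 3*(-7) = (2 - 8 + 12) - 21 = 6 - 21 = -15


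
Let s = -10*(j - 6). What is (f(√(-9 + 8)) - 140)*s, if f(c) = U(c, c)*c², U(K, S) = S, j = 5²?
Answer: 26600 + 190*I ≈ 26600.0 + 190.0*I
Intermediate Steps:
j = 25
f(c) = c³ (f(c) = c*c² = c³)
s = -190 (s = -10*(25 - 6) = -10*19 = -190)
(f(√(-9 + 8)) - 140)*s = ((√(-9 + 8))³ - 140)*(-190) = ((√(-1))³ - 140)*(-190) = (I³ - 140)*(-190) = (-I - 140)*(-190) = (-140 - I)*(-190) = 26600 + 190*I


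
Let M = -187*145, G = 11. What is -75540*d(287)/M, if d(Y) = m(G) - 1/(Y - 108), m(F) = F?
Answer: 29732544/970717 ≈ 30.629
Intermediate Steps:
M = -27115
d(Y) = 11 - 1/(-108 + Y) (d(Y) = 11 - 1/(Y - 108) = 11 - 1/(-108 + Y))
-75540*d(287)/M = -75540*(-(-1189 + 11*287)/(27115*(-108 + 287))) = -75540/((-27115*179/(-1189 + 3157))) = -75540/((-27115/((1/179)*1968))) = -75540/((-27115/1968/179)) = -75540/((-27115*179/1968)) = -75540/(-4853585/1968) = -75540*(-1968/4853585) = 29732544/970717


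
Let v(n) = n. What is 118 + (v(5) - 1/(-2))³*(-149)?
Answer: -197375/8 ≈ -24672.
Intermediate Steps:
118 + (v(5) - 1/(-2))³*(-149) = 118 + (5 - 1/(-2))³*(-149) = 118 + (5 - ½*(-1))³*(-149) = 118 + (5 + ½)³*(-149) = 118 + (11/2)³*(-149) = 118 + (1331/8)*(-149) = 118 - 198319/8 = -197375/8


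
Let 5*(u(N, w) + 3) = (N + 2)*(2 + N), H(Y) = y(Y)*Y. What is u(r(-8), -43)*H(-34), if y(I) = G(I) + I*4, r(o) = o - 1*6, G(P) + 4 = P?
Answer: 763164/5 ≈ 1.5263e+5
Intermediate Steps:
G(P) = -4 + P
r(o) = -6 + o (r(o) = o - 6 = -6 + o)
y(I) = -4 + 5*I (y(I) = (-4 + I) + I*4 = (-4 + I) + 4*I = -4 + 5*I)
H(Y) = Y*(-4 + 5*Y) (H(Y) = (-4 + 5*Y)*Y = Y*(-4 + 5*Y))
u(N, w) = -3 + (2 + N)²/5 (u(N, w) = -3 + ((N + 2)*(2 + N))/5 = -3 + ((2 + N)*(2 + N))/5 = -3 + (2 + N)²/5)
u(r(-8), -43)*H(-34) = (-3 + (2 + (-6 - 8))²/5)*(-34*(-4 + 5*(-34))) = (-3 + (2 - 14)²/5)*(-34*(-4 - 170)) = (-3 + (⅕)*(-12)²)*(-34*(-174)) = (-3 + (⅕)*144)*5916 = (-3 + 144/5)*5916 = (129/5)*5916 = 763164/5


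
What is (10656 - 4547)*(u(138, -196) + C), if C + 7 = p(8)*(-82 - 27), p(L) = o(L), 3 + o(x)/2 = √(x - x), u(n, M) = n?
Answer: 4795565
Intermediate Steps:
o(x) = -6 (o(x) = -6 + 2*√(x - x) = -6 + 2*√0 = -6 + 2*0 = -6 + 0 = -6)
p(L) = -6
C = 647 (C = -7 - 6*(-82 - 27) = -7 - 6*(-109) = -7 + 654 = 647)
(10656 - 4547)*(u(138, -196) + C) = (10656 - 4547)*(138 + 647) = 6109*785 = 4795565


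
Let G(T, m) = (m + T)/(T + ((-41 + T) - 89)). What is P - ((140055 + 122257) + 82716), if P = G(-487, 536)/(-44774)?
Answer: -17054905173839/49430496 ≈ -3.4503e+5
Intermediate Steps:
G(T, m) = (T + m)/(-130 + 2*T) (G(T, m) = (T + m)/(T + (-130 + T)) = (T + m)/(-130 + 2*T))
P = 49/49430496 (P = ((-487 + 536)/(2*(-65 - 487)))/(-44774) = ((1/2)*49/(-552))*(-1/44774) = ((1/2)*(-1/552)*49)*(-1/44774) = -49/1104*(-1/44774) = 49/49430496 ≈ 9.9129e-7)
P - ((140055 + 122257) + 82716) = 49/49430496 - ((140055 + 122257) + 82716) = 49/49430496 - (262312 + 82716) = 49/49430496 - 1*345028 = 49/49430496 - 345028 = -17054905173839/49430496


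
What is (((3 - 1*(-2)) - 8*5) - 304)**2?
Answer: 114921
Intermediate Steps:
(((3 - 1*(-2)) - 8*5) - 304)**2 = (((3 + 2) - 40) - 304)**2 = ((5 - 40) - 304)**2 = (-35 - 304)**2 = (-339)**2 = 114921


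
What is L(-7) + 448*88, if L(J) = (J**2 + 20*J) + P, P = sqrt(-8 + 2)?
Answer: 39333 + I*sqrt(6) ≈ 39333.0 + 2.4495*I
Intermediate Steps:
P = I*sqrt(6) (P = sqrt(-6) = I*sqrt(6) ≈ 2.4495*I)
L(J) = J**2 + 20*J + I*sqrt(6) (L(J) = (J**2 + 20*J) + I*sqrt(6) = J**2 + 20*J + I*sqrt(6))
L(-7) + 448*88 = ((-7)**2 + 20*(-7) + I*sqrt(6)) + 448*88 = (49 - 140 + I*sqrt(6)) + 39424 = (-91 + I*sqrt(6)) + 39424 = 39333 + I*sqrt(6)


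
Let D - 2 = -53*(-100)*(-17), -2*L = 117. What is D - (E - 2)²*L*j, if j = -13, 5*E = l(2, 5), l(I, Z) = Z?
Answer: -181717/2 ≈ -90859.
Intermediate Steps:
L = -117/2 (L = -½*117 = -117/2 ≈ -58.500)
E = 1 (E = (⅕)*5 = 1)
D = -90098 (D = 2 - 53*(-100)*(-17) = 2 + 5300*(-17) = 2 - 90100 = -90098)
D - (E - 2)²*L*j = -90098 - (1 - 2)²*(-117/2)*(-13) = -90098 - (-1)²*(-117/2)*(-13) = -90098 - 1*(-117/2)*(-13) = -90098 - (-117)*(-13)/2 = -90098 - 1*1521/2 = -90098 - 1521/2 = -181717/2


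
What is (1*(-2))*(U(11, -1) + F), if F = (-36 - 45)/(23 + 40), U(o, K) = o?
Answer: -136/7 ≈ -19.429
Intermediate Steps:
F = -9/7 (F = -81/63 = -81*1/63 = -9/7 ≈ -1.2857)
(1*(-2))*(U(11, -1) + F) = (1*(-2))*(11 - 9/7) = -2*68/7 = -136/7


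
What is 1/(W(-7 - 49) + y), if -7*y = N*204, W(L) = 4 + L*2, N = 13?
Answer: -7/3408 ≈ -0.0020540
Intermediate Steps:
W(L) = 4 + 2*L
y = -2652/7 (y = -13*204/7 = -1/7*2652 = -2652/7 ≈ -378.86)
1/(W(-7 - 49) + y) = 1/((4 + 2*(-7 - 49)) - 2652/7) = 1/((4 + 2*(-56)) - 2652/7) = 1/((4 - 112) - 2652/7) = 1/(-108 - 2652/7) = 1/(-3408/7) = -7/3408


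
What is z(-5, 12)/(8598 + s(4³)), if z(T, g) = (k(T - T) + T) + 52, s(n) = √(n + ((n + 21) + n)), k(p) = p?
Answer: 134702/24641797 - 47*√213/73925391 ≈ 0.0054571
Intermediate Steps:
s(n) = √(21 + 3*n) (s(n) = √(n + ((21 + n) + n)) = √(n + (21 + 2*n)) = √(21 + 3*n))
z(T, g) = 52 + T (z(T, g) = ((T - T) + T) + 52 = (0 + T) + 52 = T + 52 = 52 + T)
z(-5, 12)/(8598 + s(4³)) = (52 - 5)/(8598 + √(21 + 3*4³)) = 47/(8598 + √(21 + 3*64)) = 47/(8598 + √(21 + 192)) = 47/(8598 + √213)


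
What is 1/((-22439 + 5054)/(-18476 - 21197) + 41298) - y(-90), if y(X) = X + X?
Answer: 294917968693/1638432939 ≈ 180.00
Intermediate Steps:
y(X) = 2*X
1/((-22439 + 5054)/(-18476 - 21197) + 41298) - y(-90) = 1/((-22439 + 5054)/(-18476 - 21197) + 41298) - 2*(-90) = 1/(-17385/(-39673) + 41298) - 1*(-180) = 1/(-17385*(-1/39673) + 41298) + 180 = 1/(17385/39673 + 41298) + 180 = 1/(1638432939/39673) + 180 = 39673/1638432939 + 180 = 294917968693/1638432939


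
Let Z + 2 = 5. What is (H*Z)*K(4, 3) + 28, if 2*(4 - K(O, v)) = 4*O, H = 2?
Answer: 4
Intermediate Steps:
Z = 3 (Z = -2 + 5 = 3)
K(O, v) = 4 - 2*O
(H*Z)*K(4, 3) + 28 = (2*3)*(4 - 2*4) + 28 = 6*(4 - 8) + 28 = 6*(-4) + 28 = -24 + 28 = 4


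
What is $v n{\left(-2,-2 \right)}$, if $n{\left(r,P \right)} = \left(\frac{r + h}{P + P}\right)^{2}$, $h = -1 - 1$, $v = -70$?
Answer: $-70$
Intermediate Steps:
$h = -2$
$n{\left(r,P \right)} = \frac{\left(-2 + r\right)^{2}}{4 P^{2}}$ ($n{\left(r,P \right)} = \left(\frac{r - 2}{P + P}\right)^{2} = \left(\frac{-2 + r}{2 P}\right)^{2} = \frac{\left(-2 + r\right)^{2}}{4 P^{2}}$)
$v n{\left(-2,-2 \right)} = - 70 \frac{\left(-2 - 2\right)^{2}}{4 \cdot 4} = - 70 \cdot \frac{1}{4} \cdot \frac{1}{4} \left(-4\right)^{2} = - 70 \cdot \frac{1}{4} \cdot \frac{1}{4} \cdot 16 = \left(-70\right) 1 = -70$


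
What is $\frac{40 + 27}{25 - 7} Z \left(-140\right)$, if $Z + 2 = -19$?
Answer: $\frac{32830}{3} \approx 10943.0$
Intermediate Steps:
$Z = -21$ ($Z = -2 - 19 = -21$)
$\frac{40 + 27}{25 - 7} Z \left(-140\right) = \frac{40 + 27}{25 - 7} \left(-21\right) \left(-140\right) = \frac{67}{18} \left(-21\right) \left(-140\right) = \left(- \frac{469}{6}\right) \left(-140\right) = \frac{32830}{3}$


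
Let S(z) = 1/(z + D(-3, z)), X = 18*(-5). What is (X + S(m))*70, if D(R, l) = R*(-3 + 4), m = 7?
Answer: -12565/2 ≈ -6282.5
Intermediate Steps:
X = -90
D(R, l) = R (D(R, l) = R*1 = R)
S(z) = 1/(-3 + z) (S(z) = 1/(z - 3) = 1/(-3 + z))
(X + S(m))*70 = (-90 + 1/(-3 + 7))*70 = (-90 + 1/4)*70 = -359/4*70 = -12565/2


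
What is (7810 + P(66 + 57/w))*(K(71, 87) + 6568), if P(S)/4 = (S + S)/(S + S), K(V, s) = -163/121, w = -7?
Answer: 6208730910/121 ≈ 5.1312e+7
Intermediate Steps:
K(V, s) = -163/121 (K(V, s) = -163*1/121 = -163/121)
P(S) = 4 (P(S) = 4*((S + S)/(S + S)) = 4*((2*S)/((2*S))) = 4*((2*S)*(1/(2*S))) = 4*1 = 4)
(7810 + P(66 + 57/w))*(K(71, 87) + 6568) = (7810 + 4)*(-163/121 + 6568) = 7814*(794565/121) = 6208730910/121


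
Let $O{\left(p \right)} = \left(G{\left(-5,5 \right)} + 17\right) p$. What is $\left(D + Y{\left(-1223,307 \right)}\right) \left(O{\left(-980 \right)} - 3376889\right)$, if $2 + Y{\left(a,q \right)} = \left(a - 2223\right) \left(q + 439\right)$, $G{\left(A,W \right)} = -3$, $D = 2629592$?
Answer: $-199618714266$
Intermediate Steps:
$O{\left(p \right)} = 14 p$ ($O{\left(p \right)} = \left(-3 + 17\right) p = 14 p$)
$Y{\left(a,q \right)} = -2 + \left(-2223 + a\right) \left(439 + q\right)$ ($Y{\left(a,q \right)} = -2 + \left(a - 2223\right) \left(q + 439\right) = -2 + \left(-2223 + a\right) \left(439 + q\right)$)
$\left(D + Y{\left(-1223,307 \right)}\right) \left(O{\left(-980 \right)} - 3376889\right) = \left(2629592 - 2570718\right) \left(14 \left(-980\right) - 3376889\right) = \left(2629592 - 2570718\right) \left(-13720 - 3376889\right) = \left(2629592 - 2570718\right) \left(-3390609\right) = 58874 \left(-3390609\right) = -199618714266$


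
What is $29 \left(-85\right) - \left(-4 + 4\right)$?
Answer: $-2465$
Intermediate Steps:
$29 \left(-85\right) - \left(-4 + 4\right) = -2465 - 0 = -2465 + 0 = -2465$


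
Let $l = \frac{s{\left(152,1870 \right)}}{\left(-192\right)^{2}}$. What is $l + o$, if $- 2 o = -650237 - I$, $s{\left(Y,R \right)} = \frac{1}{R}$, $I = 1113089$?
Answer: $\frac{60778038435841}{68935680} \approx 8.8166 \cdot 10^{5}$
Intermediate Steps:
$o = 881663$ ($o = - \frac{-650237 - 1113089}{2} = \left(- \frac{1}{2}\right) \left(-1763326\right) = 881663$)
$l = \frac{1}{68935680}$ ($l = \frac{1}{1870 \left(-192\right)^{2}} = \frac{1}{1870 \cdot 36864} = \frac{1}{1870} \cdot \frac{1}{36864} = \frac{1}{68935680} \approx 1.4506 \cdot 10^{-8}$)
$l + o = \frac{1}{68935680} + 881663 = \frac{60778038435841}{68935680}$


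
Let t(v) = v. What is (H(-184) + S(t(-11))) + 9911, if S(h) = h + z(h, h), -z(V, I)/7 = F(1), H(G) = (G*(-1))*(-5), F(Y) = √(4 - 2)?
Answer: 8980 - 7*√2 ≈ 8970.1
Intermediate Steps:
F(Y) = √2
H(G) = 5*G (H(G) = -G*(-5) = 5*G)
z(V, I) = -7*√2
S(h) = h - 7*√2
(H(-184) + S(t(-11))) + 9911 = (5*(-184) + (-11 - 7*√2)) + 9911 = (-920 + (-11 - 7*√2)) + 9911 = (-931 - 7*√2) + 9911 = 8980 - 7*√2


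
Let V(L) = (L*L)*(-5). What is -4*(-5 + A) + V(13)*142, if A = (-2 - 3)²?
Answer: -120070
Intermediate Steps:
A = 25 (A = (-5)² = 25)
V(L) = -5*L² (V(L) = L²*(-5) = -5*L²)
-4*(-5 + A) + V(13)*142 = -4*(-5 + 25) - 5*13²*142 = -4*20 - 5*169*142 = -80 - 845*142 = -80 - 119990 = -120070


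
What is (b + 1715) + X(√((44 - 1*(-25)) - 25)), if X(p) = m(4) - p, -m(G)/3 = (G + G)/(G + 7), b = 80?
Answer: 19721/11 - 2*√11 ≈ 1786.2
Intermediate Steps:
m(G) = -6*G/(7 + G) (m(G) = -3*(G + G)/(G + 7) = -3*2*G/(7 + G) = -6*G/(7 + G))
X(p) = -24/11 - p (X(p) = -6*4/(7 + 4) - p = -6*4/11 - p = -6*4*1/11 - p = -24/11 - p)
(b + 1715) + X(√((44 - 1*(-25)) - 25)) = (80 + 1715) + (-24/11 - √((44 - 1*(-25)) - 25)) = 1795 + (-24/11 - √((44 + 25) - 25)) = 1795 + (-24/11 - √(69 - 25)) = 1795 + (-24/11 - √44) = 1795 + (-24/11 - 2*√11) = 19721/11 - 2*√11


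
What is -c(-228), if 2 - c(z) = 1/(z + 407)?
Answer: -357/179 ≈ -1.9944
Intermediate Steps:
c(z) = 2 - 1/(407 + z) (c(z) = 2 - 1/(z + 407) = 2 - 1/(407 + z))
-c(-228) = -(813 + 2*(-228))/(407 - 228) = -(813 - 456)/179 = -357/179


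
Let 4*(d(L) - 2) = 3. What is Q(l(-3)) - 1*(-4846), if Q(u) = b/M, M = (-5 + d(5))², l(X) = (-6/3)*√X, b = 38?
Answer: 393134/81 ≈ 4853.5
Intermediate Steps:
d(L) = 11/4 (d(L) = 2 + (¼)*3 = 2 + ¾ = 11/4)
l(X) = -2*√X (l(X) = (-6*⅓)*√X = -2*√X)
M = 81/16 (M = (-5 + 11/4)² = (-9/4)² = 81/16 ≈ 5.0625)
Q(u) = 608/81 (Q(u) = 38/(81/16) = 38*(16/81) = 608/81)
Q(l(-3)) - 1*(-4846) = 608/81 - 1*(-4846) = 608/81 + 4846 = 393134/81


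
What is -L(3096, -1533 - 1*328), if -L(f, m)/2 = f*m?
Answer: -11523312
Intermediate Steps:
L(f, m) = -2*f*m
-L(3096, -1533 - 1*328) = -(-2)*3096*(-1533 - 1*328) = -(-2)*3096*(-1533 - 328) = -(-2)*3096*(-1861) = -1*11523312 = -11523312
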